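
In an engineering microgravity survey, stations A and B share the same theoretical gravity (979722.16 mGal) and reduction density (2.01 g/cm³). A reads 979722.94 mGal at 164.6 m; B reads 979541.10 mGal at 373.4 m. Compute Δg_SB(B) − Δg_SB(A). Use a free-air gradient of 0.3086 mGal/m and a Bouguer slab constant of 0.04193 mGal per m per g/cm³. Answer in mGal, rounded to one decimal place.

-135.0

Δg_SB(A) = 979722.94 − 979722.16 + 0.3086×164.6 − 0.04193×2.01×164.6 = 37.70 mGal
Δg_SB(B) = 979541.10 − 979722.16 + 0.3086×373.4 − 0.04193×2.01×373.4 = -97.30 mGal
Difference = -97.30 − (37.70) = -135.00 mGal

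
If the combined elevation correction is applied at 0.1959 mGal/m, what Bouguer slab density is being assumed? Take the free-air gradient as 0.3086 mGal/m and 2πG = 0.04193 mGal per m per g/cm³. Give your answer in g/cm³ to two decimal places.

2.69

0.1959 = 0.3086 − 0.04193 × ρ
ρ = (0.3086 − 0.1959) / 0.04193 = 2.69 g/cm³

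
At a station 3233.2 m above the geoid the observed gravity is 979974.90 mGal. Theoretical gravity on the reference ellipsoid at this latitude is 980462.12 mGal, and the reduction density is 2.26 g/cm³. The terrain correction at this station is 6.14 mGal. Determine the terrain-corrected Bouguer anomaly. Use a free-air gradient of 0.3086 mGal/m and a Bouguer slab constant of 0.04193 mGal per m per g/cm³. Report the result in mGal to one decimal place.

210.3

Free-air correction = 0.3086 × 3233.2 = 997.77 mGal
Free-air anomaly = 979974.90 − 980462.12 + (997.77) = 510.55 mGal
Bouguer slab correction = 0.04193 × 2.26 × 3233.2 = 306.38 mGal
Simple Bouguer anomaly = 510.55 − (306.38) = 204.17 mGal
Complete Bouguer anomaly = 204.17 + 6.14 = 210.31 mGal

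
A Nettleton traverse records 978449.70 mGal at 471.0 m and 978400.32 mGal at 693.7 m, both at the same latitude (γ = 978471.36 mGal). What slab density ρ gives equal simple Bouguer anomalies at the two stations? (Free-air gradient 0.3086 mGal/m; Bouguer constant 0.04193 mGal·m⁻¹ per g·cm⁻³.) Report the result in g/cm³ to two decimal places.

2.07

Δg_obs = 978400.32 − 978449.70 = -49.38 mGal over Δh = 693.7 − 471.0 = 222.7 m
Equal Bouguer anomalies ⇒ Δg_obs + (0.3086 − 0.04193ρ)·Δh = 0
0.3086 − 0.04193ρ = −Δg_obs/Δh = 0.22173
ρ = (0.3086 − 0.22173) / 0.04193 = 2.07 g/cm³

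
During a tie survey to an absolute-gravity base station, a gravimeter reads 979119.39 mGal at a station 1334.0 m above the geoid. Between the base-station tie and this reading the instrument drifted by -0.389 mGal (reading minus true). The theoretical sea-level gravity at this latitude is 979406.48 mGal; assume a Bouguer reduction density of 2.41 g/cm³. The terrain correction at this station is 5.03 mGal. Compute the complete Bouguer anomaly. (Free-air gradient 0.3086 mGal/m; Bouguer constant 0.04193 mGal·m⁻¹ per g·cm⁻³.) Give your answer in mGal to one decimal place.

-4.8

Drift-corrected reading = 979119.39 − (-0.389) = 979119.779 mGal
Free-air correction = 0.3086 × 1334.0 = 411.67 mGal
Free-air anomaly = 979119.779 − 979406.48 + (411.67) = 124.969 mGal
Bouguer slab correction = 0.04193 × 2.41 × 1334.0 = 134.80 mGal
Simple Bouguer anomaly = 124.969 − (134.80) = -9.831 mGal
Complete Bouguer anomaly = -9.831 + 5.03 = -4.801 mGal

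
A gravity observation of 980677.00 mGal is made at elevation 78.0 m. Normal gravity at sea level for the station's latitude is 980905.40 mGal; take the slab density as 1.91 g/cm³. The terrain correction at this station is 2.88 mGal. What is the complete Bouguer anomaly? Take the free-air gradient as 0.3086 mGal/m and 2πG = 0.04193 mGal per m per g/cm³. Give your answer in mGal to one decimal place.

Free-air correction = 0.3086 × 78.0 = 24.07 mGal
Free-air anomaly = 980677.00 − 980905.40 + (24.07) = -204.33 mGal
Bouguer slab correction = 0.04193 × 1.91 × 78.0 = 6.25 mGal
Simple Bouguer anomaly = -204.33 − (6.25) = -210.58 mGal
Complete Bouguer anomaly = -210.58 + 2.88 = -207.70 mGal

-207.7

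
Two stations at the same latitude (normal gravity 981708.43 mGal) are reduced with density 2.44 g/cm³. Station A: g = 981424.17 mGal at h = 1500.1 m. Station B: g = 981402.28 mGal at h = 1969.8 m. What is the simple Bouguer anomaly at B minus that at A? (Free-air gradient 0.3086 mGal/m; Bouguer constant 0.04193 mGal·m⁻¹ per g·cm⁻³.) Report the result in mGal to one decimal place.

Δg_SB(A) = 981424.17 − 981708.43 + 0.3086×1500.1 − 0.04193×2.44×1500.1 = 25.20 mGal
Δg_SB(B) = 981402.28 − 981708.43 + 0.3086×1969.8 − 0.04193×2.44×1969.8 = 100.20 mGal
Difference = 100.20 − (25.20) = 75.00 mGal

75.0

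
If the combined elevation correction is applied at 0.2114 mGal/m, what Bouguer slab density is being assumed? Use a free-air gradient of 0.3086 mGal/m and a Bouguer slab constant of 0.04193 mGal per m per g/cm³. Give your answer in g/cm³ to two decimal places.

0.2114 = 0.3086 − 0.04193 × ρ
ρ = (0.3086 − 0.2114) / 0.04193 = 2.32 g/cm³

2.32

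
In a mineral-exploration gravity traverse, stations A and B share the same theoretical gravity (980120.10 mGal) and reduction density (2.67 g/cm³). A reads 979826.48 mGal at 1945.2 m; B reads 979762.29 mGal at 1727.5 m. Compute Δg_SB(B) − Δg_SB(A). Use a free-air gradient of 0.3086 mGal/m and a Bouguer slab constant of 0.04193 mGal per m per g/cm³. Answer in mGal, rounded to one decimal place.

-107.0

Δg_SB(A) = 979826.48 − 980120.10 + 0.3086×1945.2 − 0.04193×2.67×1945.2 = 88.90 mGal
Δg_SB(B) = 979762.29 − 980120.10 + 0.3086×1727.5 − 0.04193×2.67×1727.5 = -18.10 mGal
Difference = -18.10 − (88.90) = -107.00 mGal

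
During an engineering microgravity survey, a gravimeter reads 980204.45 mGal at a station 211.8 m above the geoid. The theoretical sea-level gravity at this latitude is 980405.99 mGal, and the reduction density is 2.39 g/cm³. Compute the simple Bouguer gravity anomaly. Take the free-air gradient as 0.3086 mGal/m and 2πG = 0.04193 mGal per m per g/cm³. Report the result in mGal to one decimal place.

Free-air correction = 0.3086 × 211.8 = 65.36 mGal
Free-air anomaly = 980204.45 − 980405.99 + (65.36) = -136.18 mGal
Bouguer slab correction = 0.04193 × 2.39 × 211.8 = 21.23 mGal
Simple Bouguer anomaly = -136.18 − (21.23) = -157.41 mGal

-157.4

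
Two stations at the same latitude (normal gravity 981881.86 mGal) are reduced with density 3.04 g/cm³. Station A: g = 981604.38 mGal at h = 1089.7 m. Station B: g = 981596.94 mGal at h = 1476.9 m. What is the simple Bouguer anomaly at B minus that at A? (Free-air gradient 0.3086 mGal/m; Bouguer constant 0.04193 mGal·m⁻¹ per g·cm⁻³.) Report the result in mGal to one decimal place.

Δg_SB(A) = 981604.38 − 981881.86 + 0.3086×1089.7 − 0.04193×3.04×1089.7 = -80.10 mGal
Δg_SB(B) = 981596.94 − 981881.86 + 0.3086×1476.9 − 0.04193×3.04×1476.9 = -17.40 mGal
Difference = -17.40 − (-80.10) = 62.70 mGal

62.7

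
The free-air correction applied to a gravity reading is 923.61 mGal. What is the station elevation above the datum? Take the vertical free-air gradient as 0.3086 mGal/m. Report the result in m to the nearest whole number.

h = 923.61 / 0.3086 = 2992.90 m

2993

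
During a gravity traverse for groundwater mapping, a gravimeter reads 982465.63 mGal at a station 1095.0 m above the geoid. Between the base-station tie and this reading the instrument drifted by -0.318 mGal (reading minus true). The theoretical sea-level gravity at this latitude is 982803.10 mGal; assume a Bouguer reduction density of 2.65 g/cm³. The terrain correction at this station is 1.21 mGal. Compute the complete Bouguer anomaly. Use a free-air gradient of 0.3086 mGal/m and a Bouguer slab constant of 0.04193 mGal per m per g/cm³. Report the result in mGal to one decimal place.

Drift-corrected reading = 982465.63 − (-0.318) = 982465.948 mGal
Free-air correction = 0.3086 × 1095.0 = 337.92 mGal
Free-air anomaly = 982465.948 − 982803.10 + (337.92) = 0.768 mGal
Bouguer slab correction = 0.04193 × 2.65 × 1095.0 = 121.67 mGal
Simple Bouguer anomaly = 0.768 − (121.67) = -120.902 mGal
Complete Bouguer anomaly = -120.902 + 1.21 = -119.692 mGal

-119.7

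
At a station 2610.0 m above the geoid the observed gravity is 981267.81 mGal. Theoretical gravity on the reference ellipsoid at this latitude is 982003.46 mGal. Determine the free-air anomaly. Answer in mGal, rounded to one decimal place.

69.8

Free-air correction = 0.3086 × 2610.0 = 805.45 mGal
Free-air anomaly = 981267.81 − 982003.46 + (805.45) = 69.80 mGal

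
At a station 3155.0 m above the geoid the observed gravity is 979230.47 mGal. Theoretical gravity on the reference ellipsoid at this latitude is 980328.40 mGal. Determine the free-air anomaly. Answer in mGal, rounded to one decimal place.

-124.3

Free-air correction = 0.3086 × 3155.0 = 973.63 mGal
Free-air anomaly = 979230.47 − 980328.40 + (973.63) = -124.30 mGal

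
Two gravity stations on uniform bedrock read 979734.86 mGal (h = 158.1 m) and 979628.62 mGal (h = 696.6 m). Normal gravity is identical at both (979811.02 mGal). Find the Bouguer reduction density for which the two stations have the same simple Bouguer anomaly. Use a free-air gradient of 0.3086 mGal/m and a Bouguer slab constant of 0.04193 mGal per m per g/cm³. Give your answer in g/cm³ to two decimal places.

Δg_obs = 979628.62 − 979734.86 = -106.24 mGal over Δh = 696.6 − 158.1 = 538.5 m
Equal Bouguer anomalies ⇒ Δg_obs + (0.3086 − 0.04193ρ)·Δh = 0
0.3086 − 0.04193ρ = −Δg_obs/Δh = 0.19729
ρ = (0.3086 − 0.19729) / 0.04193 = 2.65 g/cm³

2.65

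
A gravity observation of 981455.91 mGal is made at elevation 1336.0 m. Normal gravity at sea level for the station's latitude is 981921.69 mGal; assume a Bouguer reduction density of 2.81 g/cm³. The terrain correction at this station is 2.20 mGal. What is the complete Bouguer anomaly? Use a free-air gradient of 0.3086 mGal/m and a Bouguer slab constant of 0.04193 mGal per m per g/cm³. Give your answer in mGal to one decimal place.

Free-air correction = 0.3086 × 1336.0 = 412.29 mGal
Free-air anomaly = 981455.91 − 981921.69 + (412.29) = -53.49 mGal
Bouguer slab correction = 0.04193 × 2.81 × 1336.0 = 157.41 mGal
Simple Bouguer anomaly = -53.49 − (157.41) = -210.90 mGal
Complete Bouguer anomaly = -210.90 + 2.20 = -208.70 mGal

-208.7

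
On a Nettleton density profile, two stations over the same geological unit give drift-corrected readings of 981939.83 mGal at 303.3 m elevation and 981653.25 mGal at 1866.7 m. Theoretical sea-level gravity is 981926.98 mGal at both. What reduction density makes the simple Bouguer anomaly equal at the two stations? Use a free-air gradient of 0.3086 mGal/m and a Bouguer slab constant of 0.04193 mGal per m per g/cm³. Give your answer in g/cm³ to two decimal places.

2.99

Δg_obs = 981653.25 − 981939.83 = -286.58 mGal over Δh = 1866.7 − 303.3 = 1563.4 m
Equal Bouguer anomalies ⇒ Δg_obs + (0.3086 − 0.04193ρ)·Δh = 0
0.3086 − 0.04193ρ = −Δg_obs/Δh = 0.18331
ρ = (0.3086 − 0.18331) / 0.04193 = 2.99 g/cm³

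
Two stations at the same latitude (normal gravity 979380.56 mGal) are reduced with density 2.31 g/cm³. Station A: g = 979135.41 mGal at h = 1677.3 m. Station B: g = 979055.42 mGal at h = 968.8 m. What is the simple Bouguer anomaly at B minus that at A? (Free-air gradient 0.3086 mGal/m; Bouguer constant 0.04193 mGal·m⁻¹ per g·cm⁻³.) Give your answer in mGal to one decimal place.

-230.0

Δg_SB(A) = 979135.41 − 979380.56 + 0.3086×1677.3 − 0.04193×2.31×1677.3 = 110.00 mGal
Δg_SB(B) = 979055.42 − 979380.56 + 0.3086×968.8 − 0.04193×2.31×968.8 = -120.00 mGal
Difference = -120.00 − (110.00) = -230.00 mGal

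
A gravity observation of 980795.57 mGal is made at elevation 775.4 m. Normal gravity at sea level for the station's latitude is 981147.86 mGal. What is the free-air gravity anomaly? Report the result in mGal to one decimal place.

-113.0

Free-air correction = 0.3086 × 775.4 = 239.29 mGal
Free-air anomaly = 980795.57 − 981147.86 + (239.29) = -113.00 mGal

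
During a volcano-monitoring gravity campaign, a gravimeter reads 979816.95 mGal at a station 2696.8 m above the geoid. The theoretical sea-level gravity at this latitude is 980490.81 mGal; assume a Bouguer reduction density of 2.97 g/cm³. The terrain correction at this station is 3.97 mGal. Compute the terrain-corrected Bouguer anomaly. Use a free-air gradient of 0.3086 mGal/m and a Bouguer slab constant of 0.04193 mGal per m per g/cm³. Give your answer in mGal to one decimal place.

Free-air correction = 0.3086 × 2696.8 = 832.23 mGal
Free-air anomaly = 979816.95 − 980490.81 + (832.23) = 158.37 mGal
Bouguer slab correction = 0.04193 × 2.97 × 2696.8 = 335.84 mGal
Simple Bouguer anomaly = 158.37 − (335.84) = -177.47 mGal
Complete Bouguer anomaly = -177.47 + 3.97 = -173.50 mGal

-173.5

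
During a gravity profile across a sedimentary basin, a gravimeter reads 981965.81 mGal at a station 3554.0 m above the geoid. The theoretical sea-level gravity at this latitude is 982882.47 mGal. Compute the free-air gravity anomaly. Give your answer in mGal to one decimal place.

Free-air correction = 0.3086 × 3554.0 = 1096.76 mGal
Free-air anomaly = 981965.81 − 982882.47 + (1096.76) = 180.10 mGal

180.1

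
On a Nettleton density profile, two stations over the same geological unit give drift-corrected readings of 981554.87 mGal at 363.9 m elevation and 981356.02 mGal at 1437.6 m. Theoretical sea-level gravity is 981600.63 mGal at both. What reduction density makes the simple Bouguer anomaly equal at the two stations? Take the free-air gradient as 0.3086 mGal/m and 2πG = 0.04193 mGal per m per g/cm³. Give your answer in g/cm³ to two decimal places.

2.94

Δg_obs = 981356.02 − 981554.87 = -198.85 mGal over Δh = 1437.6 − 363.9 = 1073.7 m
Equal Bouguer anomalies ⇒ Δg_obs + (0.3086 − 0.04193ρ)·Δh = 0
0.3086 − 0.04193ρ = −Δg_obs/Δh = 0.18520
ρ = (0.3086 − 0.18520) / 0.04193 = 2.94 g/cm³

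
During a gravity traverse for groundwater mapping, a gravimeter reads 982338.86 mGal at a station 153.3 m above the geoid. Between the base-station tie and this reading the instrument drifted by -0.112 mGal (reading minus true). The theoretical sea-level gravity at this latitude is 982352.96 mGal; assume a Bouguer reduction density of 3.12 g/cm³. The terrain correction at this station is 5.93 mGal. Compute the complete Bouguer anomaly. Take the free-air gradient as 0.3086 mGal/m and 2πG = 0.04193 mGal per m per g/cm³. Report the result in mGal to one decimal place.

19.2

Drift-corrected reading = 982338.86 − (-0.112) = 982338.972 mGal
Free-air correction = 0.3086 × 153.3 = 47.31 mGal
Free-air anomaly = 982338.972 − 982352.96 + (47.31) = 33.322 mGal
Bouguer slab correction = 0.04193 × 3.12 × 153.3 = 20.05 mGal
Simple Bouguer anomaly = 33.322 − (20.05) = 13.272 mGal
Complete Bouguer anomaly = 13.272 + 5.93 = 19.202 mGal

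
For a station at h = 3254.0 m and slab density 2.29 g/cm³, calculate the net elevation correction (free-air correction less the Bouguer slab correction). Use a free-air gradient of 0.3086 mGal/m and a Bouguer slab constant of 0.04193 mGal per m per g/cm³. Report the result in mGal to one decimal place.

Combined gradient = 0.3086 − 0.04193 × 2.29 = 0.2125803 mGal/m
Combined elevation correction = 0.2125803 × 3254.0 = 691.7 mGal

691.7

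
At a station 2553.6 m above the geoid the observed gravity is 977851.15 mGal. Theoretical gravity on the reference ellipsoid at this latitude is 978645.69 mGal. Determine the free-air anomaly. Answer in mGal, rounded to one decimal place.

Free-air correction = 0.3086 × 2553.6 = 788.04 mGal
Free-air anomaly = 977851.15 − 978645.69 + (788.04) = -6.50 mGal

-6.5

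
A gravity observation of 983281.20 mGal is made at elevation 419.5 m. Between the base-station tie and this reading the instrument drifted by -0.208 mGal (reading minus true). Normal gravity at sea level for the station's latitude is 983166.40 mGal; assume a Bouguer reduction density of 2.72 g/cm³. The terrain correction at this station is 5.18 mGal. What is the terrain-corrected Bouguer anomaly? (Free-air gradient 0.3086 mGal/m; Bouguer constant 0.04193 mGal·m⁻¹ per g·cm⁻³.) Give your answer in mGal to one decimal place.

201.8

Drift-corrected reading = 983281.20 − (-0.208) = 983281.408 mGal
Free-air correction = 0.3086 × 419.5 = 129.46 mGal
Free-air anomaly = 983281.408 − 983166.40 + (129.46) = 244.468 mGal
Bouguer slab correction = 0.04193 × 2.72 × 419.5 = 47.84 mGal
Simple Bouguer anomaly = 244.468 − (47.84) = 196.628 mGal
Complete Bouguer anomaly = 196.628 + 5.18 = 201.808 mGal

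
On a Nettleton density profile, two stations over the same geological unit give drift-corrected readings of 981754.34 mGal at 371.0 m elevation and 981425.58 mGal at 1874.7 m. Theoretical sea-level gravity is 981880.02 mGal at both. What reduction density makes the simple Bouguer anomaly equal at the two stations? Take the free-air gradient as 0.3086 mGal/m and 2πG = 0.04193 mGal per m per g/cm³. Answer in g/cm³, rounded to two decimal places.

2.15

Δg_obs = 981425.58 − 981754.34 = -328.76 mGal over Δh = 1874.7 − 371.0 = 1503.7 m
Equal Bouguer anomalies ⇒ Δg_obs + (0.3086 − 0.04193ρ)·Δh = 0
0.3086 − 0.04193ρ = −Δg_obs/Δh = 0.21863
ρ = (0.3086 − 0.21863) / 0.04193 = 2.15 g/cm³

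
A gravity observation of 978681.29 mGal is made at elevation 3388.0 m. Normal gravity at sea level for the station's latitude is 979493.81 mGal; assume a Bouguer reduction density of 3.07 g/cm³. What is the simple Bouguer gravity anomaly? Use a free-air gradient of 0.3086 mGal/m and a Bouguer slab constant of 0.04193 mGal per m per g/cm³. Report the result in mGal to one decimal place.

-203.1

Free-air correction = 0.3086 × 3388.0 = 1045.54 mGal
Free-air anomaly = 978681.29 − 979493.81 + (1045.54) = 233.02 mGal
Bouguer slab correction = 0.04193 × 3.07 × 3388.0 = 436.12 mGal
Simple Bouguer anomaly = 233.02 − (436.12) = -203.10 mGal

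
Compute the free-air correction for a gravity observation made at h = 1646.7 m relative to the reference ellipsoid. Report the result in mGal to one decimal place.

Free-air correction = 0.3086 × 1646.7 = 508.2 mGal

508.2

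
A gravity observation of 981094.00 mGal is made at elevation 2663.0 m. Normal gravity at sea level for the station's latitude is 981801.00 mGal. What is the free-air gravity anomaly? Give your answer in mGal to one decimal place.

114.8

Free-air correction = 0.3086 × 2663.0 = 821.80 mGal
Free-air anomaly = 981094.00 − 981801.00 + (821.80) = 114.80 mGal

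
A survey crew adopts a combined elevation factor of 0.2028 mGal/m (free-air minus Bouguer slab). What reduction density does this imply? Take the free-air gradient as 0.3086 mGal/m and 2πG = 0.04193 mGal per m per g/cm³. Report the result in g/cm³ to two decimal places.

2.52

0.2028 = 0.3086 − 0.04193 × ρ
ρ = (0.3086 − 0.2028) / 0.04193 = 2.52 g/cm³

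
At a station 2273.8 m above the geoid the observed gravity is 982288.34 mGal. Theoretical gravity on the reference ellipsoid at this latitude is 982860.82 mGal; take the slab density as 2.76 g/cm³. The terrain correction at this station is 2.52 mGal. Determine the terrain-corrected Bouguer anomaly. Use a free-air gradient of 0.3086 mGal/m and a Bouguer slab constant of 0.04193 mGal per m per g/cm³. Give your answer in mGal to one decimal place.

-131.4

Free-air correction = 0.3086 × 2273.8 = 701.69 mGal
Free-air anomaly = 982288.34 − 982860.82 + (701.69) = 129.21 mGal
Bouguer slab correction = 0.04193 × 2.76 × 2273.8 = 263.14 mGal
Simple Bouguer anomaly = 129.21 − (263.14) = -133.93 mGal
Complete Bouguer anomaly = -133.93 + 2.52 = -131.41 mGal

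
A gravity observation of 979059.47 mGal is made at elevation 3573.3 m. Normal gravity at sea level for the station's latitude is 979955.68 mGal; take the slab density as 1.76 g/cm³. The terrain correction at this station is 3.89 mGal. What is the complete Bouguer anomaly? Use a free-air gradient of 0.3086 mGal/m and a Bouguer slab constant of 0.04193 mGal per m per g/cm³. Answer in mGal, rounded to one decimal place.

-53.3

Free-air correction = 0.3086 × 3573.3 = 1102.72 mGal
Free-air anomaly = 979059.47 − 979955.68 + (1102.72) = 206.51 mGal
Bouguer slab correction = 0.04193 × 1.76 × 3573.3 = 263.70 mGal
Simple Bouguer anomaly = 206.51 − (263.70) = -57.19 mGal
Complete Bouguer anomaly = -57.19 + 3.89 = -53.30 mGal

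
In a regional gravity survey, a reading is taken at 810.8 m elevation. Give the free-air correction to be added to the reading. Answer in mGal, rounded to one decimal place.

Free-air correction = 0.3086 × 810.8 = 250.2 mGal

250.2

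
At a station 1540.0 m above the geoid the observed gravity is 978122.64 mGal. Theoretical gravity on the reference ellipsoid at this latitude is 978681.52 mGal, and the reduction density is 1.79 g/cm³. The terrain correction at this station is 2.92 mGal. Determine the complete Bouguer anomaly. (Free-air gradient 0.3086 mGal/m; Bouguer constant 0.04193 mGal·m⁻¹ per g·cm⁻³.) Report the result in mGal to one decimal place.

Free-air correction = 0.3086 × 1540.0 = 475.24 mGal
Free-air anomaly = 978122.64 − 978681.52 + (475.24) = -83.64 mGal
Bouguer slab correction = 0.04193 × 1.79 × 1540.0 = 115.58 mGal
Simple Bouguer anomaly = -83.64 − (115.58) = -199.22 mGal
Complete Bouguer anomaly = -199.22 + 2.92 = -196.30 mGal

-196.3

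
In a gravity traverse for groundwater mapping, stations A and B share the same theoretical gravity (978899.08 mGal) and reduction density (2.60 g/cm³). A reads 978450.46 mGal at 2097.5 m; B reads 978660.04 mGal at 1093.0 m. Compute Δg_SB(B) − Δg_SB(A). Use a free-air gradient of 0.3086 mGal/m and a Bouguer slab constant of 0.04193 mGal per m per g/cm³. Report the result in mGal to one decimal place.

9.1

Δg_SB(A) = 978450.46 − 978899.08 + 0.3086×2097.5 − 0.04193×2.60×2097.5 = -30.00 mGal
Δg_SB(B) = 978660.04 − 978899.08 + 0.3086×1093.0 − 0.04193×2.60×1093.0 = -20.90 mGal
Difference = -20.90 − (-30.00) = 9.10 mGal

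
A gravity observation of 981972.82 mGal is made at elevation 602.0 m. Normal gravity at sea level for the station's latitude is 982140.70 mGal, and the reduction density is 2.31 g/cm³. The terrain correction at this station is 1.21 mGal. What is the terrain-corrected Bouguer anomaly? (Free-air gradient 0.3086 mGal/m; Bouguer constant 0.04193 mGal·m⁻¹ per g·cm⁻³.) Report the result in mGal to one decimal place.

Free-air correction = 0.3086 × 602.0 = 185.78 mGal
Free-air anomaly = 981972.82 − 982140.70 + (185.78) = 17.90 mGal
Bouguer slab correction = 0.04193 × 2.31 × 602.0 = 58.31 mGal
Simple Bouguer anomaly = 17.90 − (58.31) = -40.41 mGal
Complete Bouguer anomaly = -40.41 + 1.21 = -39.20 mGal

-39.2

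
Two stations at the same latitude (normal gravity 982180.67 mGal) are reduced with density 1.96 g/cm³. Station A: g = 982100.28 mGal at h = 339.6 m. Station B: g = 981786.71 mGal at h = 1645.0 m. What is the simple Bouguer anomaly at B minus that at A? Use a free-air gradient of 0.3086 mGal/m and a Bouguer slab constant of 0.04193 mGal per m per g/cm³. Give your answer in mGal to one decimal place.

-18.0

Δg_SB(A) = 982100.28 − 982180.67 + 0.3086×339.6 − 0.04193×1.96×339.6 = -3.50 mGal
Δg_SB(B) = 981786.71 − 982180.67 + 0.3086×1645.0 − 0.04193×1.96×1645.0 = -21.50 mGal
Difference = -21.50 − (-3.50) = -18.00 mGal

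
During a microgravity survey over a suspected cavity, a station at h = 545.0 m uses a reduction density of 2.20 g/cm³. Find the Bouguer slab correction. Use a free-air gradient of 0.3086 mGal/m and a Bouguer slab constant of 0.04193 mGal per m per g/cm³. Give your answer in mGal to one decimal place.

50.3

Bouguer slab correction = 0.04193 × 2.20 × 545.0 = 50.3 mGal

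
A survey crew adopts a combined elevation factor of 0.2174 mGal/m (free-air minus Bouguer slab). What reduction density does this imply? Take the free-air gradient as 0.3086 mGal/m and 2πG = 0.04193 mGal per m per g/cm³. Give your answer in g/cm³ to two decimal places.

2.18

0.2174 = 0.3086 − 0.04193 × ρ
ρ = (0.3086 − 0.2174) / 0.04193 = 2.18 g/cm³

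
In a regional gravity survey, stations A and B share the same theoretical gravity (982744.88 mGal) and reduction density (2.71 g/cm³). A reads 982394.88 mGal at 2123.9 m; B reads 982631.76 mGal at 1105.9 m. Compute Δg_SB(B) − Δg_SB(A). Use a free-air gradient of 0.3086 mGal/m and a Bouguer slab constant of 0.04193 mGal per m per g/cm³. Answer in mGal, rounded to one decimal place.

Δg_SB(A) = 982394.88 − 982744.88 + 0.3086×2123.9 − 0.04193×2.71×2123.9 = 64.10 mGal
Δg_SB(B) = 982631.76 − 982744.88 + 0.3086×1105.9 − 0.04193×2.71×1105.9 = 102.50 mGal
Difference = 102.50 − (64.10) = 38.40 mGal

38.4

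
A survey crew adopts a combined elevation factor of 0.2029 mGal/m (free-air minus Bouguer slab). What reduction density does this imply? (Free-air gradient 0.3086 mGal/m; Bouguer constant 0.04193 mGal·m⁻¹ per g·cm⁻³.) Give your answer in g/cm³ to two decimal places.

0.2029 = 0.3086 − 0.04193 × ρ
ρ = (0.3086 − 0.2029) / 0.04193 = 2.52 g/cm³

2.52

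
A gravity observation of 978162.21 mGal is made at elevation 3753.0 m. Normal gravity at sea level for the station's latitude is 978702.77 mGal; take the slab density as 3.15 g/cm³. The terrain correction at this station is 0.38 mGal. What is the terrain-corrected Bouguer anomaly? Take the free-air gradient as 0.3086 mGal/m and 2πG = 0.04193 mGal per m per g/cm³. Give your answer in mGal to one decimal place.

122.3

Free-air correction = 0.3086 × 3753.0 = 1158.18 mGal
Free-air anomaly = 978162.21 − 978702.77 + (1158.18) = 617.62 mGal
Bouguer slab correction = 0.04193 × 3.15 × 3753.0 = 495.69 mGal
Simple Bouguer anomaly = 617.62 − (495.69) = 121.93 mGal
Complete Bouguer anomaly = 121.93 + 0.38 = 122.31 mGal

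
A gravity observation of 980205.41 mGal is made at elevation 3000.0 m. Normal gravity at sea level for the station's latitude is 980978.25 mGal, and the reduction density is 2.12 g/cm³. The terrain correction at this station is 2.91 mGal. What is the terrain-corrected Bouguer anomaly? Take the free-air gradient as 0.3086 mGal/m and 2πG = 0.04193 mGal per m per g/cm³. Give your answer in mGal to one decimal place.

Free-air correction = 0.3086 × 3000.0 = 925.80 mGal
Free-air anomaly = 980205.41 − 980978.25 + (925.80) = 152.96 mGal
Bouguer slab correction = 0.04193 × 2.12 × 3000.0 = 266.67 mGal
Simple Bouguer anomaly = 152.96 − (266.67) = -113.71 mGal
Complete Bouguer anomaly = -113.71 + 2.91 = -110.80 mGal

-110.8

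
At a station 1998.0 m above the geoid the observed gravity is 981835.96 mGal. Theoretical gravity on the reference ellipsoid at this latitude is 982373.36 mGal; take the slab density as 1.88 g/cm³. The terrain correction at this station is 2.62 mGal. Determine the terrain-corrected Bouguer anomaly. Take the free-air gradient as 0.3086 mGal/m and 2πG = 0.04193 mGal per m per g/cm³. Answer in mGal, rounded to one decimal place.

-75.7

Free-air correction = 0.3086 × 1998.0 = 616.58 mGal
Free-air anomaly = 981835.96 − 982373.36 + (616.58) = 79.18 mGal
Bouguer slab correction = 0.04193 × 1.88 × 1998.0 = 157.50 mGal
Simple Bouguer anomaly = 79.18 − (157.50) = -78.32 mGal
Complete Bouguer anomaly = -78.32 + 2.62 = -75.70 mGal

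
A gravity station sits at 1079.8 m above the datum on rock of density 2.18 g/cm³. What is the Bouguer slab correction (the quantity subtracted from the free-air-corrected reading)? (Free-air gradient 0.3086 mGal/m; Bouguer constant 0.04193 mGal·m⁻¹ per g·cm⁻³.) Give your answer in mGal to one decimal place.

Bouguer slab correction = 0.04193 × 2.18 × 1079.8 = 98.7 mGal

98.7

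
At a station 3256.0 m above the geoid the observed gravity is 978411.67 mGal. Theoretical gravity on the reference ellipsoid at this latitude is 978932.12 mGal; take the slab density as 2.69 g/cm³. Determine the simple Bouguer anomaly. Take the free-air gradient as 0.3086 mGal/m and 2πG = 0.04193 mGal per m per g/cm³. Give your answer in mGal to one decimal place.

Free-air correction = 0.3086 × 3256.0 = 1004.80 mGal
Free-air anomaly = 978411.67 − 978932.12 + (1004.80) = 484.35 mGal
Bouguer slab correction = 0.04193 × 2.69 × 3256.0 = 367.25 mGal
Simple Bouguer anomaly = 484.35 − (367.25) = 117.10 mGal

117.1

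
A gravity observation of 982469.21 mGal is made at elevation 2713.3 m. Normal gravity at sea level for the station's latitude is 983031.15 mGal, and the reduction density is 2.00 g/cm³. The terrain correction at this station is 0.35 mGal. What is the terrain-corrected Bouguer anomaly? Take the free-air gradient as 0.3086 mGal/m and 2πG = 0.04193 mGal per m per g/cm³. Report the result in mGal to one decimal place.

48.2

Free-air correction = 0.3086 × 2713.3 = 837.32 mGal
Free-air anomaly = 982469.21 − 983031.15 + (837.32) = 275.38 mGal
Bouguer slab correction = 0.04193 × 2.00 × 2713.3 = 227.54 mGal
Simple Bouguer anomaly = 275.38 − (227.54) = 47.84 mGal
Complete Bouguer anomaly = 47.84 + 0.35 = 48.19 mGal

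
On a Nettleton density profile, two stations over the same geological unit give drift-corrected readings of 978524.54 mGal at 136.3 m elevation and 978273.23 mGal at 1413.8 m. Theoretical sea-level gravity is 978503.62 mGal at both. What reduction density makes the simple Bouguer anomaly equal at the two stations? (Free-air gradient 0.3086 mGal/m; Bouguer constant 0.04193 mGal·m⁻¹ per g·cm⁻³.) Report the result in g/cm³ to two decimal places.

2.67

Δg_obs = 978273.23 − 978524.54 = -251.31 mGal over Δh = 1413.8 − 136.3 = 1277.5 m
Equal Bouguer anomalies ⇒ Δg_obs + (0.3086 − 0.04193ρ)·Δh = 0
0.3086 − 0.04193ρ = −Δg_obs/Δh = 0.19672
ρ = (0.3086 − 0.19672) / 0.04193 = 2.67 g/cm³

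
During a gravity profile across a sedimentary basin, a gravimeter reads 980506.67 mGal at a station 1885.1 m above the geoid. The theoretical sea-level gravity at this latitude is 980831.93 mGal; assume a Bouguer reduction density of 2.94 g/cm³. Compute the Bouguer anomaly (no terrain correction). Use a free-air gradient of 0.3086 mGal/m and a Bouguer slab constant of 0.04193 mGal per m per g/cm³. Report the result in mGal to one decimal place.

Free-air correction = 0.3086 × 1885.1 = 581.74 mGal
Free-air anomaly = 980506.67 − 980831.93 + (581.74) = 256.48 mGal
Bouguer slab correction = 0.04193 × 2.94 × 1885.1 = 232.38 mGal
Simple Bouguer anomaly = 256.48 − (232.38) = 24.10 mGal

24.1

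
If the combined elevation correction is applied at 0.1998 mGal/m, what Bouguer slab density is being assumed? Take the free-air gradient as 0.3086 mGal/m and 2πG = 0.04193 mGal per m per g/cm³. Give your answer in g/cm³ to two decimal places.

0.1998 = 0.3086 − 0.04193 × ρ
ρ = (0.3086 − 0.1998) / 0.04193 = 2.59 g/cm³

2.59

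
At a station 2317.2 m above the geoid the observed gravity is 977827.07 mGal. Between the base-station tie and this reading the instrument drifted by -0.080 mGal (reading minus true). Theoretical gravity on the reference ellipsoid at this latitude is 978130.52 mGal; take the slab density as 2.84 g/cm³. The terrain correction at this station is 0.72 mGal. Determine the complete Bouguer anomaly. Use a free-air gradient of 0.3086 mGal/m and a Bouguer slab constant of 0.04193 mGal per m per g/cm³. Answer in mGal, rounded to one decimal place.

136.5

Drift-corrected reading = 977827.07 − (-0.080) = 977827.150 mGal
Free-air correction = 0.3086 × 2317.2 = 715.09 mGal
Free-air anomaly = 977827.150 − 978130.52 + (715.09) = 411.720 mGal
Bouguer slab correction = 0.04193 × 2.84 × 2317.2 = 275.93 mGal
Simple Bouguer anomaly = 411.720 − (275.93) = 135.790 mGal
Complete Bouguer anomaly = 135.790 + 0.72 = 136.510 mGal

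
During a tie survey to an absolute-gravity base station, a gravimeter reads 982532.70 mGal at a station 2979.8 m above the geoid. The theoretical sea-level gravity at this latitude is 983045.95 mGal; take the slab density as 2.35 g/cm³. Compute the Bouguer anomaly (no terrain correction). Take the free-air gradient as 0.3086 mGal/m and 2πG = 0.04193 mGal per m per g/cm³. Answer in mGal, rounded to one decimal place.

112.7

Free-air correction = 0.3086 × 2979.8 = 919.57 mGal
Free-air anomaly = 982532.70 − 983045.95 + (919.57) = 406.32 mGal
Bouguer slab correction = 0.04193 × 2.35 × 2979.8 = 293.62 mGal
Simple Bouguer anomaly = 406.32 − (293.62) = 112.70 mGal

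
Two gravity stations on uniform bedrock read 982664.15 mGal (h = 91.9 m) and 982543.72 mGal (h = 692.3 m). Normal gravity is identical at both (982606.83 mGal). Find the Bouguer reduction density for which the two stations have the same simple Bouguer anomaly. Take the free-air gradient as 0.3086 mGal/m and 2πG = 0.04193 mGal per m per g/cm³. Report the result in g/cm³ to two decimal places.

2.58

Δg_obs = 982543.72 − 982664.15 = -120.43 mGal over Δh = 692.3 − 91.9 = 600.4 m
Equal Bouguer anomalies ⇒ Δg_obs + (0.3086 − 0.04193ρ)·Δh = 0
0.3086 − 0.04193ρ = −Δg_obs/Δh = 0.20058
ρ = (0.3086 − 0.20058) / 0.04193 = 2.58 g/cm³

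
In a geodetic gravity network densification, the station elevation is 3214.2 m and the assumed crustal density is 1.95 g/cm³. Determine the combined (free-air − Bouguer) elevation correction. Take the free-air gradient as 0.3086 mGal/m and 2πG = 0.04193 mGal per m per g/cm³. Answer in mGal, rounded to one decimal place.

729.1

Combined gradient = 0.3086 − 0.04193 × 1.95 = 0.2268365 mGal/m
Combined elevation correction = 0.2268365 × 3214.2 = 729.1 mGal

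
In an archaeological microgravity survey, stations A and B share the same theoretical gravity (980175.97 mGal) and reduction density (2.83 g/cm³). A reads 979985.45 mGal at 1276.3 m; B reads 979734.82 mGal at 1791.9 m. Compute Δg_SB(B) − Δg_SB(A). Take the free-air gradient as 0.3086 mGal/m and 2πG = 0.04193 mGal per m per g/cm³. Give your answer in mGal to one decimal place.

-152.7

Δg_SB(A) = 979985.45 − 980175.97 + 0.3086×1276.3 − 0.04193×2.83×1276.3 = 51.90 mGal
Δg_SB(B) = 979734.82 − 980175.97 + 0.3086×1791.9 − 0.04193×2.83×1791.9 = -100.80 mGal
Difference = -100.80 − (51.90) = -152.70 mGal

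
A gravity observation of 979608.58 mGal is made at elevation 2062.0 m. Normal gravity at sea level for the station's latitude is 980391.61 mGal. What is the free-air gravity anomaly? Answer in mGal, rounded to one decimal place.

Free-air correction = 0.3086 × 2062.0 = 636.33 mGal
Free-air anomaly = 979608.58 − 980391.61 + (636.33) = -146.70 mGal

-146.7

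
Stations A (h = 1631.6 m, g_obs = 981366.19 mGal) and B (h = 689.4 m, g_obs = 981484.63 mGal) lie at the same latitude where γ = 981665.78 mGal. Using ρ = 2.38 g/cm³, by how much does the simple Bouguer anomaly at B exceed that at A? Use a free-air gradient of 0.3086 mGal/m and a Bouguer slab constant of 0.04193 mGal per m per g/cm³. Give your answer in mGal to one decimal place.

Δg_SB(A) = 981366.19 − 981665.78 + 0.3086×1631.6 − 0.04193×2.38×1631.6 = 41.10 mGal
Δg_SB(B) = 981484.63 − 981665.78 + 0.3086×689.4 − 0.04193×2.38×689.4 = -37.20 mGal
Difference = -37.20 − (41.10) = -78.30 mGal

-78.3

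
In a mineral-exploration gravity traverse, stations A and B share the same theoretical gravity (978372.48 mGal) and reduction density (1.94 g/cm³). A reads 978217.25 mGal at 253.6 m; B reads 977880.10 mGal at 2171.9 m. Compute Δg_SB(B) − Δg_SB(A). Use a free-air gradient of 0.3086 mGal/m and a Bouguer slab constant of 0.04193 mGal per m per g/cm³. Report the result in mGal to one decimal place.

98.8

Δg_SB(A) = 978217.25 − 978372.48 + 0.3086×253.6 − 0.04193×1.94×253.6 = -97.60 mGal
Δg_SB(B) = 977880.10 − 978372.48 + 0.3086×2171.9 − 0.04193×1.94×2171.9 = 1.20 mGal
Difference = 1.20 − (-97.60) = 98.80 mGal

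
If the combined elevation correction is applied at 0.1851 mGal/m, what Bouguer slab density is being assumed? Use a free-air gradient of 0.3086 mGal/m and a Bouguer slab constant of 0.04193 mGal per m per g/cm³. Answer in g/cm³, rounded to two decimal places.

0.1851 = 0.3086 − 0.04193 × ρ
ρ = (0.3086 − 0.1851) / 0.04193 = 2.95 g/cm³

2.95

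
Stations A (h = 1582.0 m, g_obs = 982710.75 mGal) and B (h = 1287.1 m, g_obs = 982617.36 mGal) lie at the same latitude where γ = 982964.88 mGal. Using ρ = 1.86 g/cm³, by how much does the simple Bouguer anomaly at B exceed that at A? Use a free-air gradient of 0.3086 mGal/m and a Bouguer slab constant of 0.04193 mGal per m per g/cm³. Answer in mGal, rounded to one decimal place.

-161.4

Δg_SB(A) = 982710.75 − 982964.88 + 0.3086×1582.0 − 0.04193×1.86×1582.0 = 110.70 mGal
Δg_SB(B) = 982617.36 − 982964.88 + 0.3086×1287.1 − 0.04193×1.86×1287.1 = -50.70 mGal
Difference = -50.70 − (110.70) = -161.40 mGal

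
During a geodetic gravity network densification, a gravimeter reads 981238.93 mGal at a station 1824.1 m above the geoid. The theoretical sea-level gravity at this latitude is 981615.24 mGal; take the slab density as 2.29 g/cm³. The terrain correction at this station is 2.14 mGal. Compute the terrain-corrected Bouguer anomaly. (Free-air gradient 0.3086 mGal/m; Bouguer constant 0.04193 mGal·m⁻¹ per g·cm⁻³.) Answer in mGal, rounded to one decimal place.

Free-air correction = 0.3086 × 1824.1 = 562.92 mGal
Free-air anomaly = 981238.93 − 981615.24 + (562.92) = 186.61 mGal
Bouguer slab correction = 0.04193 × 2.29 × 1824.1 = 175.15 mGal
Simple Bouguer anomaly = 186.61 − (175.15) = 11.46 mGal
Complete Bouguer anomaly = 11.46 + 2.14 = 13.60 mGal

13.6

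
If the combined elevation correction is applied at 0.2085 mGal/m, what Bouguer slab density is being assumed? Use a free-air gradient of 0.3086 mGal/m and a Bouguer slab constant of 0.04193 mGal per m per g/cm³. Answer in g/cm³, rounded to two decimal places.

2.39

0.2085 = 0.3086 − 0.04193 × ρ
ρ = (0.3086 − 0.2085) / 0.04193 = 2.39 g/cm³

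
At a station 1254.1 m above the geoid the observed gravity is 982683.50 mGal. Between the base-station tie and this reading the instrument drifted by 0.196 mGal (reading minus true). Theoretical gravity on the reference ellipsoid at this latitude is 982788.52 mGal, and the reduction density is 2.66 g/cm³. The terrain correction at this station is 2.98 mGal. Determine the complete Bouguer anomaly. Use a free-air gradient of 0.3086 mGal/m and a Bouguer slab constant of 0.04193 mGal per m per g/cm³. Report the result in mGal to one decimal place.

Drift-corrected reading = 982683.50 − (0.196) = 982683.304 mGal
Free-air correction = 0.3086 × 1254.1 = 387.02 mGal
Free-air anomaly = 982683.304 − 982788.52 + (387.02) = 281.804 mGal
Bouguer slab correction = 0.04193 × 2.66 × 1254.1 = 139.87 mGal
Simple Bouguer anomaly = 281.804 − (139.87) = 141.934 mGal
Complete Bouguer anomaly = 141.934 + 2.98 = 144.914 mGal

144.9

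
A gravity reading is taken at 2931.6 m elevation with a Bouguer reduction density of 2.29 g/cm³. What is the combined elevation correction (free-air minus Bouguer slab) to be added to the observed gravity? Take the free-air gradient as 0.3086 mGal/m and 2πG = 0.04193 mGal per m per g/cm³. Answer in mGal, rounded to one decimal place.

Combined gradient = 0.3086 − 0.04193 × 2.29 = 0.2125803 mGal/m
Combined elevation correction = 0.2125803 × 2931.6 = 623.2 mGal

623.2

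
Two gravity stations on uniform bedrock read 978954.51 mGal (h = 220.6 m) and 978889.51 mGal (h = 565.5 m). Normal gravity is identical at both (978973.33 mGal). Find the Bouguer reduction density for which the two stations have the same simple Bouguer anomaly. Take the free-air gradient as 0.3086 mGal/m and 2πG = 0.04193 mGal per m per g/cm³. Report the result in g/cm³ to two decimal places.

Δg_obs = 978889.51 − 978954.51 = -65.00 mGal over Δh = 565.5 − 220.6 = 344.9 m
Equal Bouguer anomalies ⇒ Δg_obs + (0.3086 − 0.04193ρ)·Δh = 0
0.3086 − 0.04193ρ = −Δg_obs/Δh = 0.18846
ρ = (0.3086 − 0.18846) / 0.04193 = 2.87 g/cm³

2.87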